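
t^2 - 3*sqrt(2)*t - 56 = (t - 7*sqrt(2))*(t + 4*sqrt(2))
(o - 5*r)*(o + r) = o^2 - 4*o*r - 5*r^2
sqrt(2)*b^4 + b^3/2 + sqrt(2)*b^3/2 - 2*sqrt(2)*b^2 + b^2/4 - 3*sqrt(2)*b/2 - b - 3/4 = (b - 3/2)*(b + 1)^2*(sqrt(2)*b + 1/2)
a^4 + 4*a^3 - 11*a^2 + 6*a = a*(a - 1)^2*(a + 6)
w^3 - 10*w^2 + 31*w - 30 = (w - 5)*(w - 3)*(w - 2)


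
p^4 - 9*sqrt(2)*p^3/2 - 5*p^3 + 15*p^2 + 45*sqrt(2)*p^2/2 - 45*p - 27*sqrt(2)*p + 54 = (p - 3)*(p - 2)*(p - 3*sqrt(2))*(p - 3*sqrt(2)/2)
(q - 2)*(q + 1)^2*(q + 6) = q^4 + 6*q^3 - 3*q^2 - 20*q - 12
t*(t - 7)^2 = t^3 - 14*t^2 + 49*t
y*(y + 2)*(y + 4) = y^3 + 6*y^2 + 8*y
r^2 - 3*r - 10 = (r - 5)*(r + 2)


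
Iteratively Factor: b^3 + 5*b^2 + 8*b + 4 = (b + 2)*(b^2 + 3*b + 2) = (b + 2)^2*(b + 1)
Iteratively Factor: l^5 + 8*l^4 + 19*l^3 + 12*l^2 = (l + 1)*(l^4 + 7*l^3 + 12*l^2) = (l + 1)*(l + 4)*(l^3 + 3*l^2) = l*(l + 1)*(l + 4)*(l^2 + 3*l) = l^2*(l + 1)*(l + 4)*(l + 3)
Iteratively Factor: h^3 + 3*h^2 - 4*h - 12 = (h + 3)*(h^2 - 4) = (h + 2)*(h + 3)*(h - 2)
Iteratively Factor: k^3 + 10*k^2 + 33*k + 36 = (k + 3)*(k^2 + 7*k + 12) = (k + 3)^2*(k + 4)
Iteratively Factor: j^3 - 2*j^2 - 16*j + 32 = (j - 4)*(j^2 + 2*j - 8) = (j - 4)*(j + 4)*(j - 2)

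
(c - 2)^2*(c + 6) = c^3 + 2*c^2 - 20*c + 24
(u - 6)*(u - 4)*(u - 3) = u^3 - 13*u^2 + 54*u - 72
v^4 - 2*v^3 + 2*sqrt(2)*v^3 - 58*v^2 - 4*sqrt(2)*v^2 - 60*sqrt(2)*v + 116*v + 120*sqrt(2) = (v - 2)*(v - 5*sqrt(2))*(v + sqrt(2))*(v + 6*sqrt(2))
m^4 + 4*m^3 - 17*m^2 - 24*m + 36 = (m - 3)*(m - 1)*(m + 2)*(m + 6)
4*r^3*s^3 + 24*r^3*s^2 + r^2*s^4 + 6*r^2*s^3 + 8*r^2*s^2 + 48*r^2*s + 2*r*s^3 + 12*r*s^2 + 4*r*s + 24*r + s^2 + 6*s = (4*r + s)*(s + 6)*(r*s + 1)^2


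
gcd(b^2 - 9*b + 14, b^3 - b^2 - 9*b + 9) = 1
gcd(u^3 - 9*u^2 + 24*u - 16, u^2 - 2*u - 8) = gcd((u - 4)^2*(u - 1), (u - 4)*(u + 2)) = u - 4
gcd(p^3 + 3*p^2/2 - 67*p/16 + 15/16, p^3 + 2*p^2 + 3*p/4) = 1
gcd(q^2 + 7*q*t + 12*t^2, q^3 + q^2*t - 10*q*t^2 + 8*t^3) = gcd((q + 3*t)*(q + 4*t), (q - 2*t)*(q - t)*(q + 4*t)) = q + 4*t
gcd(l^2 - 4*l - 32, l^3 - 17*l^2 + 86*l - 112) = l - 8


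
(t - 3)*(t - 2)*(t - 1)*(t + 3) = t^4 - 3*t^3 - 7*t^2 + 27*t - 18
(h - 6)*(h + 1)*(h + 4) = h^3 - h^2 - 26*h - 24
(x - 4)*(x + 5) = x^2 + x - 20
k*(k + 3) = k^2 + 3*k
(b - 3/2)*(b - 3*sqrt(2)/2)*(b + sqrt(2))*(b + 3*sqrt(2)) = b^4 - 3*b^3/2 + 5*sqrt(2)*b^3/2 - 6*b^2 - 15*sqrt(2)*b^2/4 - 9*sqrt(2)*b + 9*b + 27*sqrt(2)/2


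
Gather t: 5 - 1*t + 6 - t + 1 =12 - 2*t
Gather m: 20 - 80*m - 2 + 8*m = 18 - 72*m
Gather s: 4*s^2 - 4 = 4*s^2 - 4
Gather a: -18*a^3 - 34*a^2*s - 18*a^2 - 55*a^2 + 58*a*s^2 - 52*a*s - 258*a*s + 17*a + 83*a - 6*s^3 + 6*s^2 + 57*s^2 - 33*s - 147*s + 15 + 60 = -18*a^3 + a^2*(-34*s - 73) + a*(58*s^2 - 310*s + 100) - 6*s^3 + 63*s^2 - 180*s + 75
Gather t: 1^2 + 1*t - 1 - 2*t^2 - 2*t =-2*t^2 - t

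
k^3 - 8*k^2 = k^2*(k - 8)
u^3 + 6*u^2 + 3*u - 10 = (u - 1)*(u + 2)*(u + 5)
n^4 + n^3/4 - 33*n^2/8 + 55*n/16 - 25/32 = (n - 5/4)*(n - 1/2)^2*(n + 5/2)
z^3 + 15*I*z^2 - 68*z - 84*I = (z + 2*I)*(z + 6*I)*(z + 7*I)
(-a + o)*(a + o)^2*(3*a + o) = -3*a^4 - 4*a^3*o + 2*a^2*o^2 + 4*a*o^3 + o^4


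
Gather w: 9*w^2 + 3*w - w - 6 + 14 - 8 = 9*w^2 + 2*w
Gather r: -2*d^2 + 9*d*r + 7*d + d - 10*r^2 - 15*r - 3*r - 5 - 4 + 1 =-2*d^2 + 8*d - 10*r^2 + r*(9*d - 18) - 8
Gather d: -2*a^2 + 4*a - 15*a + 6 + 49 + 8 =-2*a^2 - 11*a + 63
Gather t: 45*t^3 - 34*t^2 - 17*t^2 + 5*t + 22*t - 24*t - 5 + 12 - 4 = 45*t^3 - 51*t^2 + 3*t + 3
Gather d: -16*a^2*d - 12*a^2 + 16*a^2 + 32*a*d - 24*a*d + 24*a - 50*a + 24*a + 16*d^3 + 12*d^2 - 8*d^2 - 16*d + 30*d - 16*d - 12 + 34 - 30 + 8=4*a^2 - 2*a + 16*d^3 + 4*d^2 + d*(-16*a^2 + 8*a - 2)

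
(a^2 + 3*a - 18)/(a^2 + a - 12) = (a + 6)/(a + 4)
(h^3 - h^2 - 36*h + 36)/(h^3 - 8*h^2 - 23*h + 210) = (h^2 + 5*h - 6)/(h^2 - 2*h - 35)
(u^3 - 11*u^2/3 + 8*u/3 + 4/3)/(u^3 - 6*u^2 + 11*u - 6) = (3*u^2 - 5*u - 2)/(3*(u^2 - 4*u + 3))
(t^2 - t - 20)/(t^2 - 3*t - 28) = (t - 5)/(t - 7)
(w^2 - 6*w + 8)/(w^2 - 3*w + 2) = (w - 4)/(w - 1)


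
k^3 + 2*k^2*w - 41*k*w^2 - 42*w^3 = (k - 6*w)*(k + w)*(k + 7*w)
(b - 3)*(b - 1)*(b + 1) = b^3 - 3*b^2 - b + 3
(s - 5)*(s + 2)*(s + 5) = s^3 + 2*s^2 - 25*s - 50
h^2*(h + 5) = h^3 + 5*h^2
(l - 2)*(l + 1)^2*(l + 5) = l^4 + 5*l^3 - 3*l^2 - 17*l - 10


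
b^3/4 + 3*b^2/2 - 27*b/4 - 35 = (b/4 + 1)*(b - 5)*(b + 7)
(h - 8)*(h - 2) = h^2 - 10*h + 16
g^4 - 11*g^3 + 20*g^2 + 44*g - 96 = (g - 8)*(g - 3)*(g - 2)*(g + 2)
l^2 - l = l*(l - 1)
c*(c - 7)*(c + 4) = c^3 - 3*c^2 - 28*c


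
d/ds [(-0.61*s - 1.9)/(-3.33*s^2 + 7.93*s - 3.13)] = (-2.0313*s^2 - 12.654*s + 16.9763)/(11.0889*s^4 - 52.8138*s^3 + 83.7307*s^2 - 49.6418*s + 9.7969)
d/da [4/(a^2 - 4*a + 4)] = 8*(2 - a)/(a^2 - 4*a + 4)^2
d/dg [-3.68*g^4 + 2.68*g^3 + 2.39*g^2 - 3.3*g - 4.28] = -14.72*g^3 + 8.04*g^2 + 4.78*g - 3.3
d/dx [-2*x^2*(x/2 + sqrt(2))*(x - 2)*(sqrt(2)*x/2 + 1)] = x*(-5*sqrt(2)*x^3 - 24*x^2 + 8*sqrt(2)*x^2 - 12*sqrt(2)*x + 36*x + 16*sqrt(2))/2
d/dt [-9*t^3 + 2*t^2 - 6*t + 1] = -27*t^2 + 4*t - 6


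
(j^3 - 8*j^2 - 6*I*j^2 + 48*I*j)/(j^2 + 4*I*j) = (j^2 - 8*j - 6*I*j + 48*I)/(j + 4*I)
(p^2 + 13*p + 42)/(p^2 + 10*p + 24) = (p + 7)/(p + 4)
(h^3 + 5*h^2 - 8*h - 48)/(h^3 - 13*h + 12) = (h + 4)/(h - 1)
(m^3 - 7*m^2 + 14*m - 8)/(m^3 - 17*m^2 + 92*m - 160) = (m^2 - 3*m + 2)/(m^2 - 13*m + 40)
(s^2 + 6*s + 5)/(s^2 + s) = (s + 5)/s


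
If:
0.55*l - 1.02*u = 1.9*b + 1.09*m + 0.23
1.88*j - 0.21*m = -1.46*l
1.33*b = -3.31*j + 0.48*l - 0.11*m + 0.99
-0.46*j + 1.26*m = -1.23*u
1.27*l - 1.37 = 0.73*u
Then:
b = -0.27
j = 0.32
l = -0.11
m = 2.13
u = -2.06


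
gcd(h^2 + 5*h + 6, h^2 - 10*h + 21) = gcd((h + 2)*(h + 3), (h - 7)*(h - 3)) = 1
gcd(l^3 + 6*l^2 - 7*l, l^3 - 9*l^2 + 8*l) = l^2 - l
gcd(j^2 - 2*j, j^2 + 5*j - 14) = j - 2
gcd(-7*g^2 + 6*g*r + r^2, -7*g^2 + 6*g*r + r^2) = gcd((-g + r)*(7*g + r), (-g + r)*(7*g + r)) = -7*g^2 + 6*g*r + r^2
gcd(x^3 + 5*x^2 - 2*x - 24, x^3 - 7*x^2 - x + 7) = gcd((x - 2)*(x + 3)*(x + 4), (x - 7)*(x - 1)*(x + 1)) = 1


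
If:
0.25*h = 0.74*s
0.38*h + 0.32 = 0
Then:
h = -0.84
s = -0.28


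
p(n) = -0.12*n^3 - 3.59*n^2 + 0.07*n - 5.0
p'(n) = -0.36*n^2 - 7.18*n + 0.07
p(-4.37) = -63.85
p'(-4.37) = 24.57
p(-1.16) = -9.72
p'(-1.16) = 7.91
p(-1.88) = -17.02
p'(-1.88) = 12.30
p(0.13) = -5.05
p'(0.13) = -0.87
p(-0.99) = -8.47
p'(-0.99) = 6.83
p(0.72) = -6.86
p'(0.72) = -5.29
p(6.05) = -162.55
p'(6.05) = -56.55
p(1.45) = -12.81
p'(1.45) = -11.10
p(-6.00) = -108.74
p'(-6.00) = 30.19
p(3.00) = -40.34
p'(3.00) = -24.71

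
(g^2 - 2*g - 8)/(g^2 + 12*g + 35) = (g^2 - 2*g - 8)/(g^2 + 12*g + 35)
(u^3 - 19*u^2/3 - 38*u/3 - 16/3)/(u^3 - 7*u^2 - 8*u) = (u + 2/3)/u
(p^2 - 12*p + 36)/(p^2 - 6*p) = (p - 6)/p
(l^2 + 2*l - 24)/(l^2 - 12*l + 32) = (l + 6)/(l - 8)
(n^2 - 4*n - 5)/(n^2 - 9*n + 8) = (n^2 - 4*n - 5)/(n^2 - 9*n + 8)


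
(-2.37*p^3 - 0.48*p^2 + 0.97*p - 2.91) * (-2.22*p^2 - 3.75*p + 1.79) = 5.2614*p^5 + 9.9531*p^4 - 4.5957*p^3 + 1.9635*p^2 + 12.6488*p - 5.2089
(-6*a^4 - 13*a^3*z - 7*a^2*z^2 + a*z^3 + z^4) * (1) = -6*a^4 - 13*a^3*z - 7*a^2*z^2 + a*z^3 + z^4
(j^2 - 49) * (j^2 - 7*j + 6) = j^4 - 7*j^3 - 43*j^2 + 343*j - 294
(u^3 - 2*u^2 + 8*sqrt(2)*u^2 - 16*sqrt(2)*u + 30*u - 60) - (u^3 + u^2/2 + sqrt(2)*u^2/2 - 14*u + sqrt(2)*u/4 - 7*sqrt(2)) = -5*u^2/2 + 15*sqrt(2)*u^2/2 - 65*sqrt(2)*u/4 + 44*u - 60 + 7*sqrt(2)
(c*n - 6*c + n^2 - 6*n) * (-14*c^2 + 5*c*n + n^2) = -14*c^3*n + 84*c^3 - 9*c^2*n^2 + 54*c^2*n + 6*c*n^3 - 36*c*n^2 + n^4 - 6*n^3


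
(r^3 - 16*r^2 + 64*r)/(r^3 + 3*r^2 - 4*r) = (r^2 - 16*r + 64)/(r^2 + 3*r - 4)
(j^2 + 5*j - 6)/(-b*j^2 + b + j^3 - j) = (-j - 6)/(b*j + b - j^2 - j)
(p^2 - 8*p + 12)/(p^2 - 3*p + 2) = (p - 6)/(p - 1)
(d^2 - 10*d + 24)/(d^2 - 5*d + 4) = (d - 6)/(d - 1)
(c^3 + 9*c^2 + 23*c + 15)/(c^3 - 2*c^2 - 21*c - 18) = (c + 5)/(c - 6)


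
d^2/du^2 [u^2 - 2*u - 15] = 2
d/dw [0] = 0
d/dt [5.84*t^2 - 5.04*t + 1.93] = 11.68*t - 5.04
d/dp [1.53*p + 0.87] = 1.53000000000000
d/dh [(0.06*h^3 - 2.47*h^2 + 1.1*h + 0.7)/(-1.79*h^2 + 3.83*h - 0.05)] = (-0.1074*h^4 + 0.459599999999998*h^3 - 7.5001*h^2 + 2.753*h - 2.736)/(3.2041*h^4 - 13.7114*h^3 + 14.8479*h^2 - 0.383*h + 0.0025)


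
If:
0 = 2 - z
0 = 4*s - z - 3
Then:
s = 5/4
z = 2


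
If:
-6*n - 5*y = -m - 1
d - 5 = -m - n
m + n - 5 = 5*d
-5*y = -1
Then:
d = 0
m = 30/7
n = 5/7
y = 1/5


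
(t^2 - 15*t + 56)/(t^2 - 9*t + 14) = (t - 8)/(t - 2)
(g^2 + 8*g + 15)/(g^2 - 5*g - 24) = (g + 5)/(g - 8)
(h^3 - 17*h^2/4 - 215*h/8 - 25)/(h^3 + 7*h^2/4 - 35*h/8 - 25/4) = (h - 8)/(h - 2)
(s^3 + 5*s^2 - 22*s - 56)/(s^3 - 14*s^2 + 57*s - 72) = (s^3 + 5*s^2 - 22*s - 56)/(s^3 - 14*s^2 + 57*s - 72)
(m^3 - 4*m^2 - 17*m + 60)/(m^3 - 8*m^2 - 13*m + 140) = (m - 3)/(m - 7)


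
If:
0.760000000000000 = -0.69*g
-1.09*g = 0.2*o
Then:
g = -1.10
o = 6.00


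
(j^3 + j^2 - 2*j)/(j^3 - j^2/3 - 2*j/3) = 3*(j + 2)/(3*j + 2)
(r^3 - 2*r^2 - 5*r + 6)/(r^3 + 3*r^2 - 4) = (r - 3)/(r + 2)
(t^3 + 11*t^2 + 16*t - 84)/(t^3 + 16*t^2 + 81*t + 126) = (t - 2)/(t + 3)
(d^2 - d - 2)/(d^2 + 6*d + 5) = (d - 2)/(d + 5)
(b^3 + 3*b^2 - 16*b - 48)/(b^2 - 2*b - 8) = (b^2 + 7*b + 12)/(b + 2)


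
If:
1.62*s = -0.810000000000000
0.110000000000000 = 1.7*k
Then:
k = 0.06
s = -0.50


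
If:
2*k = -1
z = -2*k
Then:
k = -1/2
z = 1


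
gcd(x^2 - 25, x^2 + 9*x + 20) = x + 5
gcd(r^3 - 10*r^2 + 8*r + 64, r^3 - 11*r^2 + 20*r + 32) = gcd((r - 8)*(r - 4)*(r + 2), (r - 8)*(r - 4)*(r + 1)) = r^2 - 12*r + 32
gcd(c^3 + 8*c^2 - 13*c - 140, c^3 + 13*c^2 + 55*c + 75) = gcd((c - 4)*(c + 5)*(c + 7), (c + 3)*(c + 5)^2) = c + 5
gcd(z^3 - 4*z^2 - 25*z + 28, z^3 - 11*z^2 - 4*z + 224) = z^2 - 3*z - 28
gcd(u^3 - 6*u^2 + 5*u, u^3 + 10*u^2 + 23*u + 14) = 1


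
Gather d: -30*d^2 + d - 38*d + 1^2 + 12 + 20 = -30*d^2 - 37*d + 33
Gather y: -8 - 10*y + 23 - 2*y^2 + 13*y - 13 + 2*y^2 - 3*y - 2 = 0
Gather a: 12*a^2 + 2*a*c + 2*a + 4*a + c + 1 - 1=12*a^2 + a*(2*c + 6) + c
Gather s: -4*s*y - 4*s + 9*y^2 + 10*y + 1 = s*(-4*y - 4) + 9*y^2 + 10*y + 1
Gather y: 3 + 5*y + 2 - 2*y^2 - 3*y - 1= -2*y^2 + 2*y + 4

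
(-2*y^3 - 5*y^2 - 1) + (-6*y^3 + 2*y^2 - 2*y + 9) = -8*y^3 - 3*y^2 - 2*y + 8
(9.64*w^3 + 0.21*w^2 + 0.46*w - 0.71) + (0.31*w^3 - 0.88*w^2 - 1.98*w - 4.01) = 9.95*w^3 - 0.67*w^2 - 1.52*w - 4.72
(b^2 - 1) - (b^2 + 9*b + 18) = -9*b - 19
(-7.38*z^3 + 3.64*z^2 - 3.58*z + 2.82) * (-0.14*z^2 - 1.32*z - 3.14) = 1.0332*z^5 + 9.232*z^4 + 18.8696*z^3 - 7.0988*z^2 + 7.5188*z - 8.8548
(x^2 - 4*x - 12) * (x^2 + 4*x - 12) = x^4 - 40*x^2 + 144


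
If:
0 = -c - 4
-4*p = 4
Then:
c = -4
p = -1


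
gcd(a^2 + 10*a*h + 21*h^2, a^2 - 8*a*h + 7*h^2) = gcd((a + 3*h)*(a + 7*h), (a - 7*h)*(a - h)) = 1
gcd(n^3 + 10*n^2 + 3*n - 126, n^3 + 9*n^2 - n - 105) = n^2 + 4*n - 21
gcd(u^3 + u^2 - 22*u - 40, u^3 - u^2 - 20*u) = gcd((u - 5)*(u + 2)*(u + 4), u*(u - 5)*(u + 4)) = u^2 - u - 20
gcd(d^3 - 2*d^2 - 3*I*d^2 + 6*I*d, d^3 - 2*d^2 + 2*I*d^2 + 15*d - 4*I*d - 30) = d^2 + d*(-2 - 3*I) + 6*I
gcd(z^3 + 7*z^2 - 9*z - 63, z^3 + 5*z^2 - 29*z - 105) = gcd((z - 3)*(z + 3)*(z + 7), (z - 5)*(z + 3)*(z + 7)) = z^2 + 10*z + 21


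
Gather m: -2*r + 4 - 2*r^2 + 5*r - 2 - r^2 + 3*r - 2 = -3*r^2 + 6*r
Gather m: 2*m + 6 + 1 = 2*m + 7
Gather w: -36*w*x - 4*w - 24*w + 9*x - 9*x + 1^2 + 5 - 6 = w*(-36*x - 28)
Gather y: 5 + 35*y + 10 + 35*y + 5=70*y + 20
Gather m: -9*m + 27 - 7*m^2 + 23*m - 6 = -7*m^2 + 14*m + 21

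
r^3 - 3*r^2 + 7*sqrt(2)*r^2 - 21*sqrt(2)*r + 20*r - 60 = (r - 3)*(r + 2*sqrt(2))*(r + 5*sqrt(2))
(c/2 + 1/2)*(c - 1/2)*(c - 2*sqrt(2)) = c^3/2 - sqrt(2)*c^2 + c^2/4 - sqrt(2)*c/2 - c/4 + sqrt(2)/2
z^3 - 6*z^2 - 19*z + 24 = (z - 8)*(z - 1)*(z + 3)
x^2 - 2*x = x*(x - 2)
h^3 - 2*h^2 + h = h*(h - 1)^2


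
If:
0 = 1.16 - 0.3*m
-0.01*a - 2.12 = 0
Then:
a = -212.00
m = 3.87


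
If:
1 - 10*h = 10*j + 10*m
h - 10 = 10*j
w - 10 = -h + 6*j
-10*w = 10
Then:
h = 25/2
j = 1/4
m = -253/20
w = -1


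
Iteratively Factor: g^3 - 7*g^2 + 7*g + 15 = (g + 1)*(g^2 - 8*g + 15) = (g - 5)*(g + 1)*(g - 3)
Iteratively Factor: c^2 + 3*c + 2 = (c + 1)*(c + 2)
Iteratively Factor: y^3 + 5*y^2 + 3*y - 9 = (y + 3)*(y^2 + 2*y - 3) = (y - 1)*(y + 3)*(y + 3)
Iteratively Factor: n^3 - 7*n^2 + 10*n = (n)*(n^2 - 7*n + 10) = n*(n - 5)*(n - 2)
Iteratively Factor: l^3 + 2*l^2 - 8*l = (l + 4)*(l^2 - 2*l) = (l - 2)*(l + 4)*(l)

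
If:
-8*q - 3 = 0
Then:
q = -3/8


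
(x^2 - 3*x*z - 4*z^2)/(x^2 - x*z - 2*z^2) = (x - 4*z)/(x - 2*z)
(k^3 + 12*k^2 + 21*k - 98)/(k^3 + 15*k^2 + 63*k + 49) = (k - 2)/(k + 1)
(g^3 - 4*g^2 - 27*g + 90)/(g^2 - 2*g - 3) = (g^2 - g - 30)/(g + 1)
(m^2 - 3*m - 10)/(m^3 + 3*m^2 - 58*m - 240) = (m^2 - 3*m - 10)/(m^3 + 3*m^2 - 58*m - 240)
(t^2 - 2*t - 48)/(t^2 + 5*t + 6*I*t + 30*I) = (t^2 - 2*t - 48)/(t^2 + t*(5 + 6*I) + 30*I)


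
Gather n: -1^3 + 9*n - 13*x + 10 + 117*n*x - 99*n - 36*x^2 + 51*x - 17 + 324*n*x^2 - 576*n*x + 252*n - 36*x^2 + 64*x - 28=n*(324*x^2 - 459*x + 162) - 72*x^2 + 102*x - 36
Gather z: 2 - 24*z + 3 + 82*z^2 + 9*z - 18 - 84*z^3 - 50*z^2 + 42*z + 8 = -84*z^3 + 32*z^2 + 27*z - 5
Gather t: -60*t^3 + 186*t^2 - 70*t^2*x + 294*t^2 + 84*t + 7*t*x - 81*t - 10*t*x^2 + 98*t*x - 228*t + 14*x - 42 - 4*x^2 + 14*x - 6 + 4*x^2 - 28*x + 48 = -60*t^3 + t^2*(480 - 70*x) + t*(-10*x^2 + 105*x - 225)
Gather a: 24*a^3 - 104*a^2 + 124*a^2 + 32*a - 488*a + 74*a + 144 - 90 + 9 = 24*a^3 + 20*a^2 - 382*a + 63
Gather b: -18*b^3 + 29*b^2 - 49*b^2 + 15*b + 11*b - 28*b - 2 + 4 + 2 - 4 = -18*b^3 - 20*b^2 - 2*b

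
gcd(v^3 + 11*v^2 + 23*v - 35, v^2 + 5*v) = v + 5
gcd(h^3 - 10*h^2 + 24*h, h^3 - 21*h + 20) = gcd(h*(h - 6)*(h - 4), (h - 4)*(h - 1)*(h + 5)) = h - 4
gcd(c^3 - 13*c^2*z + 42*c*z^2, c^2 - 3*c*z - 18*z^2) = -c + 6*z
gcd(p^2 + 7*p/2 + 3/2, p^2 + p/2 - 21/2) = 1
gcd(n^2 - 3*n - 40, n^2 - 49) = 1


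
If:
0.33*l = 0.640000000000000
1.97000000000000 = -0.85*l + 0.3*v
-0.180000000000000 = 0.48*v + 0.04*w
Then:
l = 1.94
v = 12.06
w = -149.24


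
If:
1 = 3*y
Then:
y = 1/3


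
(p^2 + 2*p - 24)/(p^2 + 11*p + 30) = (p - 4)/(p + 5)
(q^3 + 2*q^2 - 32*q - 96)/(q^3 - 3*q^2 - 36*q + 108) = (q^2 + 8*q + 16)/(q^2 + 3*q - 18)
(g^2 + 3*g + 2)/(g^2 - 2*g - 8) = (g + 1)/(g - 4)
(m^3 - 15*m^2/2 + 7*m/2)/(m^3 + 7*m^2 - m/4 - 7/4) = 2*m*(m - 7)/(2*m^2 + 15*m + 7)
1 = 1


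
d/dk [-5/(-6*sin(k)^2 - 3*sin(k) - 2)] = -15*(4*sin(k) + 1)*cos(k)/(6*sin(k)^2 + 3*sin(k) + 2)^2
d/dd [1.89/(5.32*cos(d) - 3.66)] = 10.0548*sin(d)/(5.32*cos(d) - 3.66)^2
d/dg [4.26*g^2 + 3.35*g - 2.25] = 8.52*g + 3.35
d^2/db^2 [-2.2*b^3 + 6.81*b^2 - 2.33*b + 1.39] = 13.62 - 13.2*b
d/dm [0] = 0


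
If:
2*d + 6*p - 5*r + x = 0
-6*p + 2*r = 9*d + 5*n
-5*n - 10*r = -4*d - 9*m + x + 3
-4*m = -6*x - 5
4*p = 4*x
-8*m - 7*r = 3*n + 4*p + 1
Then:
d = -17831/19942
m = 4387/9971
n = 36135/19942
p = -10769/19942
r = -22209/19942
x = -10769/19942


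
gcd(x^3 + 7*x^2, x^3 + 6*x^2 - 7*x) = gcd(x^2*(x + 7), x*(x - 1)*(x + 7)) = x^2 + 7*x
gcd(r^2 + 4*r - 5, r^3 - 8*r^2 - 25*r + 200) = r + 5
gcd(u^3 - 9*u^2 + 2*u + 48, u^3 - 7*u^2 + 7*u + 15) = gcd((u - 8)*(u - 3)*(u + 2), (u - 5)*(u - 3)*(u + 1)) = u - 3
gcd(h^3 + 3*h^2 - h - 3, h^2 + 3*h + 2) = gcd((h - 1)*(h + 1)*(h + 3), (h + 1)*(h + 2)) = h + 1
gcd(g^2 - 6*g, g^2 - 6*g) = g^2 - 6*g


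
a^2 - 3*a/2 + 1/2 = (a - 1)*(a - 1/2)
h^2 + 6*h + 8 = (h + 2)*(h + 4)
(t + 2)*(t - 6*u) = t^2 - 6*t*u + 2*t - 12*u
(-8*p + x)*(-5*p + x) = 40*p^2 - 13*p*x + x^2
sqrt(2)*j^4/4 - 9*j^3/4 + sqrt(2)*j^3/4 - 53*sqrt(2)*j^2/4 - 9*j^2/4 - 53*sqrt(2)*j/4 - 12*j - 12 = (j/2 + 1/2)*(j - 8*sqrt(2))*(j + 3*sqrt(2))*(sqrt(2)*j/2 + 1/2)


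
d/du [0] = 0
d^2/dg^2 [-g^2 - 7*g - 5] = -2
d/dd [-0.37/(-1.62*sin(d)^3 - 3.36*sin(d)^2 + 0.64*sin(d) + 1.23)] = (-1.7982*sin(d)^2 - 2.4864*sin(d) + 0.2368)*cos(d)/(1.62*sin(d)^3 + 3.36*sin(d)^2 - 0.64*sin(d) - 1.23)^2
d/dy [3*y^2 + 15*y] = 6*y + 15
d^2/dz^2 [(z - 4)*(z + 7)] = 2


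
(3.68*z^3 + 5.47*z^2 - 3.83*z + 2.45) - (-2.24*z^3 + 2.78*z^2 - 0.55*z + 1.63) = 5.92*z^3 + 2.69*z^2 - 3.28*z + 0.82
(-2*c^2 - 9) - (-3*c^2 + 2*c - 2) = c^2 - 2*c - 7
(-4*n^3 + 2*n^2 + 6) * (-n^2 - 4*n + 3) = 4*n^5 + 14*n^4 - 20*n^3 - 24*n + 18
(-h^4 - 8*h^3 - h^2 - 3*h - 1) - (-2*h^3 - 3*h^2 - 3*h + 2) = -h^4 - 6*h^3 + 2*h^2 - 3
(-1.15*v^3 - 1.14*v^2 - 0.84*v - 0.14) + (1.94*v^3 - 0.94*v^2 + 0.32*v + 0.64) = 0.79*v^3 - 2.08*v^2 - 0.52*v + 0.5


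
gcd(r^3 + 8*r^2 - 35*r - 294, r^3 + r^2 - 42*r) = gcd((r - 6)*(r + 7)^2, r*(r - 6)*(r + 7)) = r^2 + r - 42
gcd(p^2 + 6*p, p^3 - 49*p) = p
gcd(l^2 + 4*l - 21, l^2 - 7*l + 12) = l - 3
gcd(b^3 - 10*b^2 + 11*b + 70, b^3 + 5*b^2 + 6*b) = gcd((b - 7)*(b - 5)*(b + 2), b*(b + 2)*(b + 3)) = b + 2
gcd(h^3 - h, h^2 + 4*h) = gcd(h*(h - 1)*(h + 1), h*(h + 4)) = h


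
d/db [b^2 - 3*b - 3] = 2*b - 3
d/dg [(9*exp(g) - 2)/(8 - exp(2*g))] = (9*exp(2*g) - 4*exp(g) + 72)*exp(g)/(exp(4*g) - 16*exp(2*g) + 64)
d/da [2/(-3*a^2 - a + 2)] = 2*(6*a + 1)/(3*a^2 + a - 2)^2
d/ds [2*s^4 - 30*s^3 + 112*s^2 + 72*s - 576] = 8*s^3 - 90*s^2 + 224*s + 72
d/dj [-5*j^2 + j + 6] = 1 - 10*j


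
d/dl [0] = 0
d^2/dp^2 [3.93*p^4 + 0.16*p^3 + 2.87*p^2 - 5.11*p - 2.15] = 47.16*p^2 + 0.96*p + 5.74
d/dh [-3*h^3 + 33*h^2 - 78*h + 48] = -9*h^2 + 66*h - 78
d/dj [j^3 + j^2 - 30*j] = 3*j^2 + 2*j - 30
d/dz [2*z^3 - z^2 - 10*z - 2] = 6*z^2 - 2*z - 10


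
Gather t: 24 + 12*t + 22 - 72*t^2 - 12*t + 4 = 50 - 72*t^2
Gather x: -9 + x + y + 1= x + y - 8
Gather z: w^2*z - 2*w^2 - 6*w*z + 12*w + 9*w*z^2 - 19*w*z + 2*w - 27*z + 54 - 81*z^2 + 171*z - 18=-2*w^2 + 14*w + z^2*(9*w - 81) + z*(w^2 - 25*w + 144) + 36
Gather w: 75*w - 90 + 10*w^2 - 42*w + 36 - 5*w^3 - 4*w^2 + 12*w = -5*w^3 + 6*w^2 + 45*w - 54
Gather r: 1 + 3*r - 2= 3*r - 1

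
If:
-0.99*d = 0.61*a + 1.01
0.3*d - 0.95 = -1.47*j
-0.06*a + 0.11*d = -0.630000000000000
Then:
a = 4.05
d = -3.52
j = 1.36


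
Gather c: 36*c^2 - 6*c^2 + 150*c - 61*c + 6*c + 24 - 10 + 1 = 30*c^2 + 95*c + 15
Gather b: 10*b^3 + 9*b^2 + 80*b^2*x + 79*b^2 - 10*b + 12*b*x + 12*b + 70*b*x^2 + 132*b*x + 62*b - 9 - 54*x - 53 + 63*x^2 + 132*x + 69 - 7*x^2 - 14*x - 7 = 10*b^3 + b^2*(80*x + 88) + b*(70*x^2 + 144*x + 64) + 56*x^2 + 64*x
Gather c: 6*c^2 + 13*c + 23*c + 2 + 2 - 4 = 6*c^2 + 36*c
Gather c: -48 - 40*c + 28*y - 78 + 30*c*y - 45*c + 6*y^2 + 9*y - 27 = c*(30*y - 85) + 6*y^2 + 37*y - 153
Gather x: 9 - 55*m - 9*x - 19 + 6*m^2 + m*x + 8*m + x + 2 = 6*m^2 - 47*m + x*(m - 8) - 8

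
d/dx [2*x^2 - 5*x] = 4*x - 5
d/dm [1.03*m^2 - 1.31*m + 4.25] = 2.06*m - 1.31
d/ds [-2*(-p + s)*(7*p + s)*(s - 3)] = 14*p^2 - 24*p*s + 36*p - 6*s^2 + 12*s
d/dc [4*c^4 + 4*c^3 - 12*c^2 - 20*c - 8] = 16*c^3 + 12*c^2 - 24*c - 20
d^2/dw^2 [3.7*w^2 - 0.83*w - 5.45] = 7.40000000000000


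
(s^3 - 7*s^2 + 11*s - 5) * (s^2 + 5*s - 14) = s^5 - 2*s^4 - 38*s^3 + 148*s^2 - 179*s + 70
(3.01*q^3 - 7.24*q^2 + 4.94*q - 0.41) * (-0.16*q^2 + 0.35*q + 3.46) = -0.4816*q^5 + 2.2119*q^4 + 7.0902*q^3 - 23.2558*q^2 + 16.9489*q - 1.4186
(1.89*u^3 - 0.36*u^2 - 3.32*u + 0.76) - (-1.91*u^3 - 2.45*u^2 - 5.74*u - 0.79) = 3.8*u^3 + 2.09*u^2 + 2.42*u + 1.55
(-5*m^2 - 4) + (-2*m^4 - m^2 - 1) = -2*m^4 - 6*m^2 - 5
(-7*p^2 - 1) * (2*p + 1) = -14*p^3 - 7*p^2 - 2*p - 1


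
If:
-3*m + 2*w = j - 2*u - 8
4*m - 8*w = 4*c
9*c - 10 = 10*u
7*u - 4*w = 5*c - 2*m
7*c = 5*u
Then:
No Solution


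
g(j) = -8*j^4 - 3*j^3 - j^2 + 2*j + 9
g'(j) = -32*j^3 - 9*j^2 - 2*j + 2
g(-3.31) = -860.07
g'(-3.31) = 1070.49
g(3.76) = -1756.06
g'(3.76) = -1833.79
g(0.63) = 7.85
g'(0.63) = -10.83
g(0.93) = 1.60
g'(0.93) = -33.38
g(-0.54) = 7.42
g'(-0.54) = 5.49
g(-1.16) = -4.47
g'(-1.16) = 42.16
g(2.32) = -260.97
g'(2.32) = -450.67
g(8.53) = -44261.84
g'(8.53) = -20530.72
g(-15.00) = -395121.00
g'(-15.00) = 106007.00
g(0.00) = 9.00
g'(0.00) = 2.00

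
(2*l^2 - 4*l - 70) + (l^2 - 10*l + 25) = 3*l^2 - 14*l - 45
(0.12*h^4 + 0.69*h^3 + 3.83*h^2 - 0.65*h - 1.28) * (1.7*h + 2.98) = 0.204*h^5 + 1.5306*h^4 + 8.5672*h^3 + 10.3084*h^2 - 4.113*h - 3.8144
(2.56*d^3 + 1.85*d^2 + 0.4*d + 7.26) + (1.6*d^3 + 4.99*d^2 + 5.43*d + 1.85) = 4.16*d^3 + 6.84*d^2 + 5.83*d + 9.11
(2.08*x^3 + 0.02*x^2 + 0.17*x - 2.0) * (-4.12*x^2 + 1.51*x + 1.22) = -8.5696*x^5 + 3.0584*x^4 + 1.8674*x^3 + 8.5211*x^2 - 2.8126*x - 2.44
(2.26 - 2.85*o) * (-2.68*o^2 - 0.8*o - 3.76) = 7.638*o^3 - 3.7768*o^2 + 8.908*o - 8.4976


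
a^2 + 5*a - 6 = (a - 1)*(a + 6)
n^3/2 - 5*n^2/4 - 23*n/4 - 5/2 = (n/2 + 1)*(n - 5)*(n + 1/2)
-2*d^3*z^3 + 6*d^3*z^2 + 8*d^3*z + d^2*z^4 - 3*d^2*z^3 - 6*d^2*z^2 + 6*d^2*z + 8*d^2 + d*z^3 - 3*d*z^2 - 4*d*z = (-2*d + z)*(z - 4)*(d*z + 1)*(d*z + d)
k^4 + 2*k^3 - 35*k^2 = k^2*(k - 5)*(k + 7)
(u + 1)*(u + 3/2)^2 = u^3 + 4*u^2 + 21*u/4 + 9/4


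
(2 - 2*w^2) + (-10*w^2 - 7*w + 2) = -12*w^2 - 7*w + 4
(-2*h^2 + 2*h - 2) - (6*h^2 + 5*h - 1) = -8*h^2 - 3*h - 1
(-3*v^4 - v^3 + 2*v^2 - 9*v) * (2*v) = -6*v^5 - 2*v^4 + 4*v^3 - 18*v^2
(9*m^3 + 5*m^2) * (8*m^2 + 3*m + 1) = 72*m^5 + 67*m^4 + 24*m^3 + 5*m^2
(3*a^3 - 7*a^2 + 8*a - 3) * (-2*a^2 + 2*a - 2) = -6*a^5 + 20*a^4 - 36*a^3 + 36*a^2 - 22*a + 6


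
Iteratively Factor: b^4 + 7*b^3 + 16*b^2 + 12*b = (b + 2)*(b^3 + 5*b^2 + 6*b) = (b + 2)^2*(b^2 + 3*b) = b*(b + 2)^2*(b + 3)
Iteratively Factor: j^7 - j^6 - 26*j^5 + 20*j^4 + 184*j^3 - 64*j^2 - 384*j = (j - 2)*(j^6 + j^5 - 24*j^4 - 28*j^3 + 128*j^2 + 192*j) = (j - 2)*(j + 2)*(j^5 - j^4 - 22*j^3 + 16*j^2 + 96*j) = (j - 2)*(j + 2)^2*(j^4 - 3*j^3 - 16*j^2 + 48*j) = (j - 3)*(j - 2)*(j + 2)^2*(j^3 - 16*j) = j*(j - 3)*(j - 2)*(j + 2)^2*(j^2 - 16) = j*(j - 3)*(j - 2)*(j + 2)^2*(j + 4)*(j - 4)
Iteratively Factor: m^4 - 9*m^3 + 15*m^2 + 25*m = (m - 5)*(m^3 - 4*m^2 - 5*m) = (m - 5)*(m + 1)*(m^2 - 5*m) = m*(m - 5)*(m + 1)*(m - 5)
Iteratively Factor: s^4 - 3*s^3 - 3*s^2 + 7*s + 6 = (s + 1)*(s^3 - 4*s^2 + s + 6) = (s - 3)*(s + 1)*(s^2 - s - 2) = (s - 3)*(s + 1)^2*(s - 2)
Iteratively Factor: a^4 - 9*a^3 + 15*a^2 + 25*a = (a + 1)*(a^3 - 10*a^2 + 25*a) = a*(a + 1)*(a^2 - 10*a + 25) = a*(a - 5)*(a + 1)*(a - 5)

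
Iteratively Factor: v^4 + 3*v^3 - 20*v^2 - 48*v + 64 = (v + 4)*(v^3 - v^2 - 16*v + 16) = (v + 4)^2*(v^2 - 5*v + 4) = (v - 4)*(v + 4)^2*(v - 1)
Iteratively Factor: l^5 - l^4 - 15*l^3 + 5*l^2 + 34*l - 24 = (l - 1)*(l^4 - 15*l^2 - 10*l + 24) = (l - 1)^2*(l^3 + l^2 - 14*l - 24) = (l - 1)^2*(l + 2)*(l^2 - l - 12) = (l - 1)^2*(l + 2)*(l + 3)*(l - 4)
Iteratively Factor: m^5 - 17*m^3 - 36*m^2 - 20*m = (m + 1)*(m^4 - m^3 - 16*m^2 - 20*m) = (m + 1)*(m + 2)*(m^3 - 3*m^2 - 10*m) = m*(m + 1)*(m + 2)*(m^2 - 3*m - 10) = m*(m - 5)*(m + 1)*(m + 2)*(m + 2)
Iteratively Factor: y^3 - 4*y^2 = (y)*(y^2 - 4*y) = y*(y - 4)*(y)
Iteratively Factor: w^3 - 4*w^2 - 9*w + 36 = (w - 4)*(w^2 - 9) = (w - 4)*(w - 3)*(w + 3)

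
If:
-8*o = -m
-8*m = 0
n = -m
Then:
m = 0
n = 0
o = 0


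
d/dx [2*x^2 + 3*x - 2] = 4*x + 3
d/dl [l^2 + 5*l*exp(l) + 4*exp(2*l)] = 5*l*exp(l) + 2*l + 8*exp(2*l) + 5*exp(l)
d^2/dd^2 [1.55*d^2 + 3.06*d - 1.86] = 3.10000000000000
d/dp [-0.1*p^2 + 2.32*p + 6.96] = 2.32 - 0.2*p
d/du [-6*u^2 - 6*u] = -12*u - 6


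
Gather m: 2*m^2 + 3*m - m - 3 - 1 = 2*m^2 + 2*m - 4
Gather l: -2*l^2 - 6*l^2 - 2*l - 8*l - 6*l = -8*l^2 - 16*l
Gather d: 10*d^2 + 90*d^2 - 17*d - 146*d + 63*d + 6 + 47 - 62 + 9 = 100*d^2 - 100*d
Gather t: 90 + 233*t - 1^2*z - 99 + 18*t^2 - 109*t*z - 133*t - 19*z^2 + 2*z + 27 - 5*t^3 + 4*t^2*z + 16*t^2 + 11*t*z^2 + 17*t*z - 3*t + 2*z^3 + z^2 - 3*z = -5*t^3 + t^2*(4*z + 34) + t*(11*z^2 - 92*z + 97) + 2*z^3 - 18*z^2 - 2*z + 18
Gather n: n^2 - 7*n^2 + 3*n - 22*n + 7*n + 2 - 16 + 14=-6*n^2 - 12*n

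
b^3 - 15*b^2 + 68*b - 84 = (b - 7)*(b - 6)*(b - 2)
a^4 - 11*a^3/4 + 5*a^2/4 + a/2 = a*(a - 2)*(a - 1)*(a + 1/4)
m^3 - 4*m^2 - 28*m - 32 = (m - 8)*(m + 2)^2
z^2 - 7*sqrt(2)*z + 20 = (z - 5*sqrt(2))*(z - 2*sqrt(2))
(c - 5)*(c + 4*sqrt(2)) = c^2 - 5*c + 4*sqrt(2)*c - 20*sqrt(2)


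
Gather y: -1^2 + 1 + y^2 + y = y^2 + y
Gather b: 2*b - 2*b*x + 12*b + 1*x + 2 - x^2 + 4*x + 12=b*(14 - 2*x) - x^2 + 5*x + 14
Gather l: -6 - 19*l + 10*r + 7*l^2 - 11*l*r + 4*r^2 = 7*l^2 + l*(-11*r - 19) + 4*r^2 + 10*r - 6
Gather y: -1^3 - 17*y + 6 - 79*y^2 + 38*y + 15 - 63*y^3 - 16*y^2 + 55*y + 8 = -63*y^3 - 95*y^2 + 76*y + 28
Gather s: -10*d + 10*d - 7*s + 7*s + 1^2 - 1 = 0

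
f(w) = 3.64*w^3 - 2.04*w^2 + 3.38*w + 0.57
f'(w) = 10.92*w^2 - 4.08*w + 3.38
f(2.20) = 36.89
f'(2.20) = 47.26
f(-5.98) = -871.00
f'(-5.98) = 418.28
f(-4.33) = -347.82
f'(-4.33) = 225.78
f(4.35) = 276.29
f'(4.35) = 192.27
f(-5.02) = -528.29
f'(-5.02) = 299.05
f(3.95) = 206.42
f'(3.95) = 157.64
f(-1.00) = -8.49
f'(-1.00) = 18.38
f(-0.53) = -2.34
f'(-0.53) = 8.61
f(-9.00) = -2848.65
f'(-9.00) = 924.62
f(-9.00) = -2848.65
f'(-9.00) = 924.62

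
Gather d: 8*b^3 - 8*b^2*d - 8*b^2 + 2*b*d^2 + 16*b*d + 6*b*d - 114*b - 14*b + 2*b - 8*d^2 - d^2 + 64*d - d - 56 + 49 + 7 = 8*b^3 - 8*b^2 - 126*b + d^2*(2*b - 9) + d*(-8*b^2 + 22*b + 63)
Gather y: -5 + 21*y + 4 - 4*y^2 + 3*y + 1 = -4*y^2 + 24*y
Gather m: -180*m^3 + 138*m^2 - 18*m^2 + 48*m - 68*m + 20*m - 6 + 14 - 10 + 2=-180*m^3 + 120*m^2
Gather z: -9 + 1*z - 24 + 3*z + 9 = 4*z - 24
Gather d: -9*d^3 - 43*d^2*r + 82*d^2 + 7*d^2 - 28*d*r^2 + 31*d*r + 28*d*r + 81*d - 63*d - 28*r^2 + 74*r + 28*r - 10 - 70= -9*d^3 + d^2*(89 - 43*r) + d*(-28*r^2 + 59*r + 18) - 28*r^2 + 102*r - 80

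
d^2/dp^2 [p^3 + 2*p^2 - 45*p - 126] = 6*p + 4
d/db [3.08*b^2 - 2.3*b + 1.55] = 6.16*b - 2.3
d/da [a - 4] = 1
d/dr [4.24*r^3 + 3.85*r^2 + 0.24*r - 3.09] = 12.72*r^2 + 7.7*r + 0.24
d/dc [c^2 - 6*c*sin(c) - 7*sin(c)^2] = -6*c*cos(c) + 2*c - 6*sin(c) - 7*sin(2*c)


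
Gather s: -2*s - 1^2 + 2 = 1 - 2*s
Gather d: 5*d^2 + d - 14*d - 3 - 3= 5*d^2 - 13*d - 6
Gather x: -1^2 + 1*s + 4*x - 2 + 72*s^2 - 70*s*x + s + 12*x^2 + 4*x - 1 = 72*s^2 + 2*s + 12*x^2 + x*(8 - 70*s) - 4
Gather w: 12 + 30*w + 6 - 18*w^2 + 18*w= -18*w^2 + 48*w + 18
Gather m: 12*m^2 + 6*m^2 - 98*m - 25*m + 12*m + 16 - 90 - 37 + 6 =18*m^2 - 111*m - 105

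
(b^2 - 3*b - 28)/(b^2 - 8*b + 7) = (b + 4)/(b - 1)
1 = 1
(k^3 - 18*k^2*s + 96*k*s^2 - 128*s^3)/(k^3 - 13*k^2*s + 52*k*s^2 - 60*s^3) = (k^2 - 16*k*s + 64*s^2)/(k^2 - 11*k*s + 30*s^2)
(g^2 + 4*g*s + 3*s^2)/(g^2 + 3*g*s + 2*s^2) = (g + 3*s)/(g + 2*s)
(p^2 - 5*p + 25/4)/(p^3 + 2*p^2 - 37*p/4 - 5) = (2*p - 5)/(2*p^2 + 9*p + 4)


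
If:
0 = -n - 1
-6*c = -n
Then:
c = -1/6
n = -1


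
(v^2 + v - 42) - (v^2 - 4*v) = 5*v - 42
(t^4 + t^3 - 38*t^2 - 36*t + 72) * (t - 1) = t^5 - 39*t^3 + 2*t^2 + 108*t - 72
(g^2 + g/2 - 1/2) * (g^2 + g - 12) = g^4 + 3*g^3/2 - 12*g^2 - 13*g/2 + 6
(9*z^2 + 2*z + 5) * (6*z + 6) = 54*z^3 + 66*z^2 + 42*z + 30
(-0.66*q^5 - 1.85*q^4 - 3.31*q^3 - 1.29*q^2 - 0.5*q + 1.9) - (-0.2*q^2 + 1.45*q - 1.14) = -0.66*q^5 - 1.85*q^4 - 3.31*q^3 - 1.09*q^2 - 1.95*q + 3.04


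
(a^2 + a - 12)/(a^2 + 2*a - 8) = (a - 3)/(a - 2)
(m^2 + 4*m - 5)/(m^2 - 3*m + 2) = (m + 5)/(m - 2)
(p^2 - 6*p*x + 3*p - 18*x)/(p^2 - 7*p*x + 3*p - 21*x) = (-p + 6*x)/(-p + 7*x)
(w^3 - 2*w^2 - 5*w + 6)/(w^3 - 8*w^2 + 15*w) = (w^2 + w - 2)/(w*(w - 5))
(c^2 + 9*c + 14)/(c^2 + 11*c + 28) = (c + 2)/(c + 4)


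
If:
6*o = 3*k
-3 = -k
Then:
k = 3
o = 3/2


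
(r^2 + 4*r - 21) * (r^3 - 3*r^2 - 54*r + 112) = r^5 + r^4 - 87*r^3 - 41*r^2 + 1582*r - 2352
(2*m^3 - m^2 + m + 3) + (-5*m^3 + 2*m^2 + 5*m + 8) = -3*m^3 + m^2 + 6*m + 11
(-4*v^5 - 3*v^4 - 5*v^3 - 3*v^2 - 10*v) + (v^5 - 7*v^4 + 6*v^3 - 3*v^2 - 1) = -3*v^5 - 10*v^4 + v^3 - 6*v^2 - 10*v - 1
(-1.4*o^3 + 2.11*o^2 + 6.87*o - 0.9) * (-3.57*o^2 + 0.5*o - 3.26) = 4.998*o^5 - 8.2327*o^4 - 18.9069*o^3 - 0.230599999999999*o^2 - 22.8462*o + 2.934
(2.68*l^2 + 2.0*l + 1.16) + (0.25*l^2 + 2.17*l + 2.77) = 2.93*l^2 + 4.17*l + 3.93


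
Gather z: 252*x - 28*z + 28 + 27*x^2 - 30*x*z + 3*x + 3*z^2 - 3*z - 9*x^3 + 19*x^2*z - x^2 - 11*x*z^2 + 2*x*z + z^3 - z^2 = -9*x^3 + 26*x^2 + 255*x + z^3 + z^2*(2 - 11*x) + z*(19*x^2 - 28*x - 31) + 28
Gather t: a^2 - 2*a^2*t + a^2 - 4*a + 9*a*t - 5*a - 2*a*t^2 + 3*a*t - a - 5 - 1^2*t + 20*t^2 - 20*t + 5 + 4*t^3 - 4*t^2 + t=2*a^2 - 10*a + 4*t^3 + t^2*(16 - 2*a) + t*(-2*a^2 + 12*a - 20)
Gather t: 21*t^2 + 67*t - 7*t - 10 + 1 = 21*t^2 + 60*t - 9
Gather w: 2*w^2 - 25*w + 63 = 2*w^2 - 25*w + 63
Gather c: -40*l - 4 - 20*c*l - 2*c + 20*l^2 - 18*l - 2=c*(-20*l - 2) + 20*l^2 - 58*l - 6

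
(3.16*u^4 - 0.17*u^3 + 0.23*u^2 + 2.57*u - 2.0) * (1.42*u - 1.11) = 4.4872*u^5 - 3.749*u^4 + 0.5153*u^3 + 3.3941*u^2 - 5.6927*u + 2.22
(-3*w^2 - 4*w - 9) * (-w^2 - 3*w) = 3*w^4 + 13*w^3 + 21*w^2 + 27*w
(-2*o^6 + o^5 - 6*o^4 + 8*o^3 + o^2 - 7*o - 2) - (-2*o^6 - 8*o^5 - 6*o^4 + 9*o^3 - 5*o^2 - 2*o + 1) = 9*o^5 - o^3 + 6*o^2 - 5*o - 3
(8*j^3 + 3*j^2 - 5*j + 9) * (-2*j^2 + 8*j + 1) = -16*j^5 + 58*j^4 + 42*j^3 - 55*j^2 + 67*j + 9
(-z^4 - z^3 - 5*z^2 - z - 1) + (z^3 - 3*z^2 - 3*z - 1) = -z^4 - 8*z^2 - 4*z - 2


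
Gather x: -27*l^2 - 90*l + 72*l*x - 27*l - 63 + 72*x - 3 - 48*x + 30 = -27*l^2 - 117*l + x*(72*l + 24) - 36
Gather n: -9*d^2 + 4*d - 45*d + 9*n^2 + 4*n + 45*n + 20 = -9*d^2 - 41*d + 9*n^2 + 49*n + 20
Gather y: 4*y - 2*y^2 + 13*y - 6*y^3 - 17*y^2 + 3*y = -6*y^3 - 19*y^2 + 20*y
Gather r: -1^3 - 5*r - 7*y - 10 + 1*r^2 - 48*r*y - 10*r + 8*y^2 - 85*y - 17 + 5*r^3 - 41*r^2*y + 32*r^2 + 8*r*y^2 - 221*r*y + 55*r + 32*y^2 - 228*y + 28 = 5*r^3 + r^2*(33 - 41*y) + r*(8*y^2 - 269*y + 40) + 40*y^2 - 320*y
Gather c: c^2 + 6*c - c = c^2 + 5*c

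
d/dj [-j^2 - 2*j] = -2*j - 2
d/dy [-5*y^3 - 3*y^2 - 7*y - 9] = -15*y^2 - 6*y - 7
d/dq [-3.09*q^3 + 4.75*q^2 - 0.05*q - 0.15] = -9.27*q^2 + 9.5*q - 0.05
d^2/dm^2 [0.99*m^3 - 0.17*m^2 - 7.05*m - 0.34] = 5.94*m - 0.34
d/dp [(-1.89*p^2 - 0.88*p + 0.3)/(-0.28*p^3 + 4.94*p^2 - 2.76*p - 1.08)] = (-0.5292*p^4 - 0.492799999999999*p^3 + 9.8156*p^2 + 1.1184*p + 1.7784)/(0.0784*p^6 - 2.7664*p^5 + 25.9492*p^4 - 26.664*p^3 - 3.0528*p^2 + 5.9616*p + 1.1664)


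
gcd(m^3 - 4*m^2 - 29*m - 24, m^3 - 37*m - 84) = m + 3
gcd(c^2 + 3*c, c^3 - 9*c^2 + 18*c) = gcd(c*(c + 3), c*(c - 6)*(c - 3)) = c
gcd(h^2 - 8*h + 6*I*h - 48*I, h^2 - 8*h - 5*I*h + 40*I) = h - 8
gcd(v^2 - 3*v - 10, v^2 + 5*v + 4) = 1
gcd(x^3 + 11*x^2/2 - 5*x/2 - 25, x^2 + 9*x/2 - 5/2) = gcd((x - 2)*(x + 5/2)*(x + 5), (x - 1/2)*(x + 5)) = x + 5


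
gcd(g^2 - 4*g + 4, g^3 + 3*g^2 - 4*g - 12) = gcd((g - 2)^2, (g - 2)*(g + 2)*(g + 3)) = g - 2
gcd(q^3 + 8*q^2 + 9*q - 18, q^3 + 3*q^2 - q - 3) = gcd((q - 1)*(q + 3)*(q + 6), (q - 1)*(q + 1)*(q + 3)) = q^2 + 2*q - 3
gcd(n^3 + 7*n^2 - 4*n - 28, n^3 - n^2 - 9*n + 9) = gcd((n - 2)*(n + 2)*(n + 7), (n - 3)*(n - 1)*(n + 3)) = 1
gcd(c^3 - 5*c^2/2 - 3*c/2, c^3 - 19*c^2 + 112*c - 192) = c - 3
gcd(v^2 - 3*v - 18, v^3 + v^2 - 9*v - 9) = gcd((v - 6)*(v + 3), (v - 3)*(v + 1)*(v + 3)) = v + 3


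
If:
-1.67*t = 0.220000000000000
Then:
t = -0.13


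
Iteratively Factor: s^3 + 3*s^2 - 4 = (s + 2)*(s^2 + s - 2) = (s - 1)*(s + 2)*(s + 2)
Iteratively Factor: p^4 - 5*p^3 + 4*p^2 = (p)*(p^3 - 5*p^2 + 4*p) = p^2*(p^2 - 5*p + 4) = p^2*(p - 1)*(p - 4)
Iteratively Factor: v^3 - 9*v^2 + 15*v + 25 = (v - 5)*(v^2 - 4*v - 5) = (v - 5)^2*(v + 1)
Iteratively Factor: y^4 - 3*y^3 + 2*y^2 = (y)*(y^3 - 3*y^2 + 2*y) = y*(y - 1)*(y^2 - 2*y) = y^2*(y - 1)*(y - 2)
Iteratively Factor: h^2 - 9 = (h - 3)*(h + 3)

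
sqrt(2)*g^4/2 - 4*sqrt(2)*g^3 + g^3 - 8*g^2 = g^2*(g - 8)*(sqrt(2)*g/2 + 1)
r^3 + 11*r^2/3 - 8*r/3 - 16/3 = (r - 4/3)*(r + 1)*(r + 4)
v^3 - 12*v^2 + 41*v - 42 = (v - 7)*(v - 3)*(v - 2)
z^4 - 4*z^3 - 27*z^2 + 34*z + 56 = (z - 7)*(z - 2)*(z + 1)*(z + 4)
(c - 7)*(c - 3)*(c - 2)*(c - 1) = c^4 - 13*c^3 + 53*c^2 - 83*c + 42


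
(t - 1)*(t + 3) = t^2 + 2*t - 3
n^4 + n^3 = n^3*(n + 1)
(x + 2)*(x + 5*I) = x^2 + 2*x + 5*I*x + 10*I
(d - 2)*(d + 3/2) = d^2 - d/2 - 3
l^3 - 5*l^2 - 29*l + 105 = (l - 7)*(l - 3)*(l + 5)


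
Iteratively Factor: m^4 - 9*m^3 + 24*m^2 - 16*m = (m - 1)*(m^3 - 8*m^2 + 16*m) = m*(m - 1)*(m^2 - 8*m + 16) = m*(m - 4)*(m - 1)*(m - 4)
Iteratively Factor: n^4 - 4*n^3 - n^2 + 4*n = (n + 1)*(n^3 - 5*n^2 + 4*n) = n*(n + 1)*(n^2 - 5*n + 4) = n*(n - 1)*(n + 1)*(n - 4)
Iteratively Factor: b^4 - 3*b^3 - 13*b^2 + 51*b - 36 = (b - 3)*(b^3 - 13*b + 12) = (b - 3)*(b - 1)*(b^2 + b - 12) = (b - 3)*(b - 1)*(b + 4)*(b - 3)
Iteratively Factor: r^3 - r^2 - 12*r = (r)*(r^2 - r - 12) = r*(r + 3)*(r - 4)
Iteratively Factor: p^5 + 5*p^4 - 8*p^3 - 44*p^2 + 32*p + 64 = (p + 4)*(p^4 + p^3 - 12*p^2 + 4*p + 16) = (p + 1)*(p + 4)*(p^3 - 12*p + 16) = (p - 2)*(p + 1)*(p + 4)*(p^2 + 2*p - 8) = (p - 2)^2*(p + 1)*(p + 4)*(p + 4)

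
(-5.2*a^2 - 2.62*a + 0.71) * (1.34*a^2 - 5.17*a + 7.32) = -6.968*a^4 + 23.3732*a^3 - 23.5672*a^2 - 22.8491*a + 5.1972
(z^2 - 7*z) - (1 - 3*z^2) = 4*z^2 - 7*z - 1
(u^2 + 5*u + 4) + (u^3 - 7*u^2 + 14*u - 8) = u^3 - 6*u^2 + 19*u - 4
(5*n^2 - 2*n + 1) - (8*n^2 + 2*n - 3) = -3*n^2 - 4*n + 4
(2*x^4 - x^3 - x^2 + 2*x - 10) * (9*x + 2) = 18*x^5 - 5*x^4 - 11*x^3 + 16*x^2 - 86*x - 20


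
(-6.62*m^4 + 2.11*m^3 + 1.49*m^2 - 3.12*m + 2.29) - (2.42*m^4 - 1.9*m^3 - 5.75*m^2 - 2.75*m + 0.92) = -9.04*m^4 + 4.01*m^3 + 7.24*m^2 - 0.37*m + 1.37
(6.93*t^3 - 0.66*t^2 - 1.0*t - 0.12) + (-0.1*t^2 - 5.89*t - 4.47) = 6.93*t^3 - 0.76*t^2 - 6.89*t - 4.59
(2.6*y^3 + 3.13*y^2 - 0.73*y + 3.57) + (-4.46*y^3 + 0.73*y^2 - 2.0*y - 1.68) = -1.86*y^3 + 3.86*y^2 - 2.73*y + 1.89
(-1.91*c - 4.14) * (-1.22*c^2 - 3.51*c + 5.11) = 2.3302*c^3 + 11.7549*c^2 + 4.7713*c - 21.1554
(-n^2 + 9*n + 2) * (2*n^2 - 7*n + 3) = -2*n^4 + 25*n^3 - 62*n^2 + 13*n + 6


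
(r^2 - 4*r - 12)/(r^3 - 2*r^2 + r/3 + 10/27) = 27*(r^2 - 4*r - 12)/(27*r^3 - 54*r^2 + 9*r + 10)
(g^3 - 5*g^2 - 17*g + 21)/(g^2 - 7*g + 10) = (g^3 - 5*g^2 - 17*g + 21)/(g^2 - 7*g + 10)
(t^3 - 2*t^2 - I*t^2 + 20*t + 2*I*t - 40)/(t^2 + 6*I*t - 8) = (t^2 - t*(2 + 5*I) + 10*I)/(t + 2*I)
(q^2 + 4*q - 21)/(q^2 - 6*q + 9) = (q + 7)/(q - 3)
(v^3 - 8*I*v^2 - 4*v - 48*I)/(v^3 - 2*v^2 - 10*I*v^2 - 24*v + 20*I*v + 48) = (v + 2*I)/(v - 2)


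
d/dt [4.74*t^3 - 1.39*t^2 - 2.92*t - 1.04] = 14.22*t^2 - 2.78*t - 2.92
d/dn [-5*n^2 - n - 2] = -10*n - 1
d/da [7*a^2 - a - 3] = 14*a - 1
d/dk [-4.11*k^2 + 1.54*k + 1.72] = 1.54 - 8.22*k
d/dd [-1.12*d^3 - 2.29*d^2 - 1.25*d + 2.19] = -3.36*d^2 - 4.58*d - 1.25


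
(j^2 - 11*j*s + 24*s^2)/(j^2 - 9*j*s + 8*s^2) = (-j + 3*s)/(-j + s)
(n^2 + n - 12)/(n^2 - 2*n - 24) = (n - 3)/(n - 6)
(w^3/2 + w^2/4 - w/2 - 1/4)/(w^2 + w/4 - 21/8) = 2*(2*w^3 + w^2 - 2*w - 1)/(8*w^2 + 2*w - 21)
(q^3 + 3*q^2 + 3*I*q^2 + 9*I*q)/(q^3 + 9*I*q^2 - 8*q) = (q^2 + 3*q*(1 + I) + 9*I)/(q^2 + 9*I*q - 8)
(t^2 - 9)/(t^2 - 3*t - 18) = (t - 3)/(t - 6)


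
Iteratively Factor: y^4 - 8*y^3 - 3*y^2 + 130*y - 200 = (y - 5)*(y^3 - 3*y^2 - 18*y + 40) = (y - 5)*(y + 4)*(y^2 - 7*y + 10) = (y - 5)*(y - 2)*(y + 4)*(y - 5)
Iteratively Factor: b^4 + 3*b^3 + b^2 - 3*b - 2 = (b + 2)*(b^3 + b^2 - b - 1) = (b + 1)*(b + 2)*(b^2 - 1) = (b - 1)*(b + 1)*(b + 2)*(b + 1)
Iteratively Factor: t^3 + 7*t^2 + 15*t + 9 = (t + 1)*(t^2 + 6*t + 9) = (t + 1)*(t + 3)*(t + 3)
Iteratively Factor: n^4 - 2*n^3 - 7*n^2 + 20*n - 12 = (n + 3)*(n^3 - 5*n^2 + 8*n - 4) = (n - 1)*(n + 3)*(n^2 - 4*n + 4) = (n - 2)*(n - 1)*(n + 3)*(n - 2)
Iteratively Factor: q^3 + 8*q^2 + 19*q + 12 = (q + 1)*(q^2 + 7*q + 12) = (q + 1)*(q + 4)*(q + 3)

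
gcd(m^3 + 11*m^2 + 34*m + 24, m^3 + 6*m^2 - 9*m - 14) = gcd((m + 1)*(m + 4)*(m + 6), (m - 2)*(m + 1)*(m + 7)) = m + 1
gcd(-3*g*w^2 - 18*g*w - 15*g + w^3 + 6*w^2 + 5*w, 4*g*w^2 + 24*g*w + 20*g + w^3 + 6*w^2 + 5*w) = w^2 + 6*w + 5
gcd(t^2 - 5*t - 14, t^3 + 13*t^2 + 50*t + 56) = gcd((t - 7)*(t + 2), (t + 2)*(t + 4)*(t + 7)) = t + 2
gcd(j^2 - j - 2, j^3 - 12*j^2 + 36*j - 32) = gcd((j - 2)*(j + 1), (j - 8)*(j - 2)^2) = j - 2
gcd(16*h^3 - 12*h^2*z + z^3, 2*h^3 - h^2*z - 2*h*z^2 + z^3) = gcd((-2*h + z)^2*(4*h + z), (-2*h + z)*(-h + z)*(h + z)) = -2*h + z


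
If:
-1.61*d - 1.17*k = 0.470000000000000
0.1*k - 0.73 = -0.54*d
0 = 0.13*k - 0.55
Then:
No Solution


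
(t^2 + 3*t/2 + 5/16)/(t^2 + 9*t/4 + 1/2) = (t + 5/4)/(t + 2)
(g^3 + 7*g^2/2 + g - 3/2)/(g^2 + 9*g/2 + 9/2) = (2*g^2 + g - 1)/(2*g + 3)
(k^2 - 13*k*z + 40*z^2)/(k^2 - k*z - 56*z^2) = (k - 5*z)/(k + 7*z)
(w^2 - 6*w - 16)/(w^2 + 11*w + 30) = (w^2 - 6*w - 16)/(w^2 + 11*w + 30)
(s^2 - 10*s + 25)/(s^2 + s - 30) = (s - 5)/(s + 6)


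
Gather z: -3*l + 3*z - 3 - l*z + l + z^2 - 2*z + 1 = -2*l + z^2 + z*(1 - l) - 2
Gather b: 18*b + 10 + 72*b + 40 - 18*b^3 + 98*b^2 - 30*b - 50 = -18*b^3 + 98*b^2 + 60*b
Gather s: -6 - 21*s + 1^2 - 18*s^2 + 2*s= -18*s^2 - 19*s - 5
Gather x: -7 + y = y - 7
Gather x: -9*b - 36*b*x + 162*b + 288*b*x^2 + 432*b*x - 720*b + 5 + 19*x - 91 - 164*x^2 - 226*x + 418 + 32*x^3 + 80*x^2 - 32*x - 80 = -567*b + 32*x^3 + x^2*(288*b - 84) + x*(396*b - 239) + 252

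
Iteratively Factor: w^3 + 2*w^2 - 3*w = (w - 1)*(w^2 + 3*w) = (w - 1)*(w + 3)*(w)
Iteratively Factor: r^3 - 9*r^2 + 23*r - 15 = (r - 5)*(r^2 - 4*r + 3) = (r - 5)*(r - 1)*(r - 3)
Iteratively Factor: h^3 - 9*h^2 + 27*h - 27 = (h - 3)*(h^2 - 6*h + 9) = (h - 3)^2*(h - 3)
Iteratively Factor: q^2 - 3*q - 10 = (q + 2)*(q - 5)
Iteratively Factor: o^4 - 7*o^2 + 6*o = (o - 1)*(o^3 + o^2 - 6*o) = o*(o - 1)*(o^2 + o - 6) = o*(o - 1)*(o + 3)*(o - 2)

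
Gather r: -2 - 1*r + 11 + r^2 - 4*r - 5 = r^2 - 5*r + 4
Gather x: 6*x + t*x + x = x*(t + 7)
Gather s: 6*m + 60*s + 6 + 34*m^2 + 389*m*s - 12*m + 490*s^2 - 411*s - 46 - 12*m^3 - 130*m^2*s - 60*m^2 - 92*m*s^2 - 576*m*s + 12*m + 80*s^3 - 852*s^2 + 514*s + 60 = -12*m^3 - 26*m^2 + 6*m + 80*s^3 + s^2*(-92*m - 362) + s*(-130*m^2 - 187*m + 163) + 20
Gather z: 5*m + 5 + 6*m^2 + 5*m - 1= 6*m^2 + 10*m + 4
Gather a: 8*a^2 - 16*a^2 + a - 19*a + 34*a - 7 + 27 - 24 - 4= -8*a^2 + 16*a - 8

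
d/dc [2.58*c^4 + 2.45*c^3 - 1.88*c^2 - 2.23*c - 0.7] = 10.32*c^3 + 7.35*c^2 - 3.76*c - 2.23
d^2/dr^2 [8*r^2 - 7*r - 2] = 16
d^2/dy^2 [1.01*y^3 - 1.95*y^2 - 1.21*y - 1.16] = 6.06*y - 3.9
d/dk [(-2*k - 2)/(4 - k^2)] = 2*(k^2 - 2*k*(k + 1) - 4)/(k^2 - 4)^2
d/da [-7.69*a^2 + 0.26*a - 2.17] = 0.26 - 15.38*a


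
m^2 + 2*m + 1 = (m + 1)^2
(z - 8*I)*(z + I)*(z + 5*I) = z^3 - 2*I*z^2 + 43*z + 40*I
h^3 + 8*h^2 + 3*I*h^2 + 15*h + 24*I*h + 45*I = (h + 3)*(h + 5)*(h + 3*I)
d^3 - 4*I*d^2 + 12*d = d*(d - 6*I)*(d + 2*I)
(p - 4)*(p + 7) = p^2 + 3*p - 28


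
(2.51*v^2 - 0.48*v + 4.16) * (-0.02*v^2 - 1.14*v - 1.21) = -0.0502*v^4 - 2.8518*v^3 - 2.5731*v^2 - 4.1616*v - 5.0336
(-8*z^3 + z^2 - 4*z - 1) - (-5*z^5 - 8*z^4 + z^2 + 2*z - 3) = 5*z^5 + 8*z^4 - 8*z^3 - 6*z + 2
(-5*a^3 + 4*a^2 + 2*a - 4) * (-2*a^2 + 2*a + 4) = 10*a^5 - 18*a^4 - 16*a^3 + 28*a^2 - 16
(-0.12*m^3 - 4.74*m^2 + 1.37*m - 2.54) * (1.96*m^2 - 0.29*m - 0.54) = -0.2352*m^5 - 9.2556*m^4 + 4.1246*m^3 - 2.8161*m^2 - 0.0032000000000002*m + 1.3716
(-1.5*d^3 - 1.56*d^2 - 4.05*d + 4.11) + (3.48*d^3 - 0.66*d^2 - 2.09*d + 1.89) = 1.98*d^3 - 2.22*d^2 - 6.14*d + 6.0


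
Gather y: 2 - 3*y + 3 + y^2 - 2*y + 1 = y^2 - 5*y + 6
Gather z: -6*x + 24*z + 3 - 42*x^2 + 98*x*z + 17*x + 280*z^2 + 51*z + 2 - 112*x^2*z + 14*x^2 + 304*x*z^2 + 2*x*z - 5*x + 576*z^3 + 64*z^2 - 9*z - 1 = -28*x^2 + 6*x + 576*z^3 + z^2*(304*x + 344) + z*(-112*x^2 + 100*x + 66) + 4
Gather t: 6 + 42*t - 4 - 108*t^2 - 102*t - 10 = -108*t^2 - 60*t - 8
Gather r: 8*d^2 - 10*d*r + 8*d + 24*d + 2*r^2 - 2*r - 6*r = 8*d^2 + 32*d + 2*r^2 + r*(-10*d - 8)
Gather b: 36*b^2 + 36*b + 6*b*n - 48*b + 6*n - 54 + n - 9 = 36*b^2 + b*(6*n - 12) + 7*n - 63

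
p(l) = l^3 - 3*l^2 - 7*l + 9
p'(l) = 3*l^2 - 6*l - 7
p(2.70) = -12.09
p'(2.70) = -1.33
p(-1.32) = 10.71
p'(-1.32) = 6.15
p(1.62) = -5.96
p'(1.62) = -8.85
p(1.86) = -7.96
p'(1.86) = -7.78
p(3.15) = -11.56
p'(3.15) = 3.87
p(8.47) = 342.13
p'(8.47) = 157.40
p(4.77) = 15.88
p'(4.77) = 32.64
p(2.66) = -12.03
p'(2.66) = -1.73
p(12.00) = 1221.00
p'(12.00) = 353.00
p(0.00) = 9.00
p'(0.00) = -7.00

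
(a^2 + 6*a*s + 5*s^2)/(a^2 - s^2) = (-a - 5*s)/(-a + s)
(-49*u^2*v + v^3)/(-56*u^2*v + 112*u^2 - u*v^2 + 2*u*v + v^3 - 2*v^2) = v*(7*u - v)/(8*u*v - 16*u - v^2 + 2*v)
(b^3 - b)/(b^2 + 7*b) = (b^2 - 1)/(b + 7)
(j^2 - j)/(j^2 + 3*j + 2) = j*(j - 1)/(j^2 + 3*j + 2)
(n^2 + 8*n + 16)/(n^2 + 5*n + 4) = (n + 4)/(n + 1)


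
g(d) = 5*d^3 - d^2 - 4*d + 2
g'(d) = 15*d^2 - 2*d - 4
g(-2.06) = -37.71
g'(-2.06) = 63.77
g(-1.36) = -6.99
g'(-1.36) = 26.46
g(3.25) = 150.08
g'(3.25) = 147.94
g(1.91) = 25.55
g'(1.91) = 46.90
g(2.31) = 49.06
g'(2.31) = 71.42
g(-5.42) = -801.80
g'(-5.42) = 447.49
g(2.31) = 49.06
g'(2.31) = 71.42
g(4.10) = 313.40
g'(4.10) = 239.95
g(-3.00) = -130.00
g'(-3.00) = 137.00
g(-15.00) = -17038.00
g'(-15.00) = 3401.00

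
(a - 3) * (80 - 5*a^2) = -5*a^3 + 15*a^2 + 80*a - 240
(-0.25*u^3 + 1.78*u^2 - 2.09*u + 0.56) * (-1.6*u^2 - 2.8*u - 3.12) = 0.4*u^5 - 2.148*u^4 - 0.86*u^3 - 0.597600000000001*u^2 + 4.9528*u - 1.7472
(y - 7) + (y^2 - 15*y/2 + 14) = y^2 - 13*y/2 + 7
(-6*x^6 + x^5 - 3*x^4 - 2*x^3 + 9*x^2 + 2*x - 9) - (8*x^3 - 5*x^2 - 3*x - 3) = -6*x^6 + x^5 - 3*x^4 - 10*x^3 + 14*x^2 + 5*x - 6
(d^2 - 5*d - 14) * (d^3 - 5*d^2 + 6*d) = d^5 - 10*d^4 + 17*d^3 + 40*d^2 - 84*d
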